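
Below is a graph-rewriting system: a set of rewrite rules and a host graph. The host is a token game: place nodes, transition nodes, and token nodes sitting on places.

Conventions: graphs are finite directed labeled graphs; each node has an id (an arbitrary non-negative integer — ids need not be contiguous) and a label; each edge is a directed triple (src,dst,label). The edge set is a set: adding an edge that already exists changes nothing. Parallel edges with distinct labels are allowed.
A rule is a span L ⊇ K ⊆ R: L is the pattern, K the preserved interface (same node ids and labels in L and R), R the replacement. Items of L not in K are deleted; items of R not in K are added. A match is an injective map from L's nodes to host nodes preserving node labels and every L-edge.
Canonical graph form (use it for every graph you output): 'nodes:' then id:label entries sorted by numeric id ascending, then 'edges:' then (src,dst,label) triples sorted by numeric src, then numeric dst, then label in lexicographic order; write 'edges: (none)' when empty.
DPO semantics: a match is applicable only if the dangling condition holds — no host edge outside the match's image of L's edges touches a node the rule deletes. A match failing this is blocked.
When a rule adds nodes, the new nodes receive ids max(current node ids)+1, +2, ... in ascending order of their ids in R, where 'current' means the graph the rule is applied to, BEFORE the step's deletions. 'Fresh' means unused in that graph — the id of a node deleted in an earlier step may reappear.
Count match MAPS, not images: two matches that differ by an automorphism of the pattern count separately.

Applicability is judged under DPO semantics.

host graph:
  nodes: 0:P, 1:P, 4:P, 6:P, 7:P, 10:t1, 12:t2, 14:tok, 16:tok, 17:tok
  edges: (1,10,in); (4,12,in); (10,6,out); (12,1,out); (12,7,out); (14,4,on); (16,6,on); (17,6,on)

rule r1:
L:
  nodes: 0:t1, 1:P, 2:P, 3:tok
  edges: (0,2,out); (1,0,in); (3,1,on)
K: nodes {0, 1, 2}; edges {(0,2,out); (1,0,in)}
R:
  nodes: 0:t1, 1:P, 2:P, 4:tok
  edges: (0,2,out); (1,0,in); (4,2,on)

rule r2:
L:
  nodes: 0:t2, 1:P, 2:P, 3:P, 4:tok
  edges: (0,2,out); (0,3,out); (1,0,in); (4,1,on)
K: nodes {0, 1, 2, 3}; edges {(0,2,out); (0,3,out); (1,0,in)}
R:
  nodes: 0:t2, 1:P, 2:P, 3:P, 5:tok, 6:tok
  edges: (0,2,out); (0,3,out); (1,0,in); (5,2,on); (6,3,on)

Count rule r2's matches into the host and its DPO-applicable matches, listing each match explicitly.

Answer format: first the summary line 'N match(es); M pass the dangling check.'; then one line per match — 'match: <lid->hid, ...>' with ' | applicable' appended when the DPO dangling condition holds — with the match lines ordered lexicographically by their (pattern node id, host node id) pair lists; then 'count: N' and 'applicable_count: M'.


2 match(es); 2 pass the dangling check.
match: 0->12, 1->4, 2->1, 3->7, 4->14 | applicable
match: 0->12, 1->4, 2->7, 3->1, 4->14 | applicable
count: 2
applicable_count: 2


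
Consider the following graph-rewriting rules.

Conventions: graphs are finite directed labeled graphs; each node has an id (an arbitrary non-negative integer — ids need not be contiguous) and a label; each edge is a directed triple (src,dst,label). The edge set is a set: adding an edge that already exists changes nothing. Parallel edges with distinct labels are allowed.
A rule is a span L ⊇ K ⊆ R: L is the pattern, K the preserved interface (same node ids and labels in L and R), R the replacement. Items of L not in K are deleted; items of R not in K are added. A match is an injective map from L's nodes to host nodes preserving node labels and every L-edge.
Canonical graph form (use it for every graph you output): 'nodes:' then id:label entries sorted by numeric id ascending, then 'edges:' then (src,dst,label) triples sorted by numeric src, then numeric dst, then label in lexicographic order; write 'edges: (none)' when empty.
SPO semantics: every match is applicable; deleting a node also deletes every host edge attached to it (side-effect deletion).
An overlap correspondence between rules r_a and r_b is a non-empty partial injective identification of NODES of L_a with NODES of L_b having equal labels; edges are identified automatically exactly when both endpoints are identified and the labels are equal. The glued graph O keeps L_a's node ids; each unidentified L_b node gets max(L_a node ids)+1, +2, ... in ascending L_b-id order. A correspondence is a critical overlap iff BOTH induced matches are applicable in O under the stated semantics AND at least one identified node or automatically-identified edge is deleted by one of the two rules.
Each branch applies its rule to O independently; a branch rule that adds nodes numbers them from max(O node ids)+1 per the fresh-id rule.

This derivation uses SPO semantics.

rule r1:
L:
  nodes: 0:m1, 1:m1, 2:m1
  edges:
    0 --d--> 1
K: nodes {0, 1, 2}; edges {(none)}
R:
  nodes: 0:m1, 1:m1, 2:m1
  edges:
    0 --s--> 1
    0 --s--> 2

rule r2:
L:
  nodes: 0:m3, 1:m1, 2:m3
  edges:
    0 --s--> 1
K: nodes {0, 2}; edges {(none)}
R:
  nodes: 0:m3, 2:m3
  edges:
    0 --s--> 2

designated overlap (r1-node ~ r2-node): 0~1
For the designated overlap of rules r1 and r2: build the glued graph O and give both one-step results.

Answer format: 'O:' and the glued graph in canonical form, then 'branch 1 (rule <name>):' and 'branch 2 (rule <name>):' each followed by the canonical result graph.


O:
nodes: 0:m1, 1:m1, 2:m1, 3:m3, 4:m3
edges: (0,1,d); (3,0,s)
branch 1 (rule r1):
nodes: 0:m1, 1:m1, 2:m1, 3:m3, 4:m3
edges: (0,1,s); (0,2,s); (3,0,s)
branch 2 (rule r2):
nodes: 1:m1, 2:m1, 3:m3, 4:m3
edges: (3,4,s)


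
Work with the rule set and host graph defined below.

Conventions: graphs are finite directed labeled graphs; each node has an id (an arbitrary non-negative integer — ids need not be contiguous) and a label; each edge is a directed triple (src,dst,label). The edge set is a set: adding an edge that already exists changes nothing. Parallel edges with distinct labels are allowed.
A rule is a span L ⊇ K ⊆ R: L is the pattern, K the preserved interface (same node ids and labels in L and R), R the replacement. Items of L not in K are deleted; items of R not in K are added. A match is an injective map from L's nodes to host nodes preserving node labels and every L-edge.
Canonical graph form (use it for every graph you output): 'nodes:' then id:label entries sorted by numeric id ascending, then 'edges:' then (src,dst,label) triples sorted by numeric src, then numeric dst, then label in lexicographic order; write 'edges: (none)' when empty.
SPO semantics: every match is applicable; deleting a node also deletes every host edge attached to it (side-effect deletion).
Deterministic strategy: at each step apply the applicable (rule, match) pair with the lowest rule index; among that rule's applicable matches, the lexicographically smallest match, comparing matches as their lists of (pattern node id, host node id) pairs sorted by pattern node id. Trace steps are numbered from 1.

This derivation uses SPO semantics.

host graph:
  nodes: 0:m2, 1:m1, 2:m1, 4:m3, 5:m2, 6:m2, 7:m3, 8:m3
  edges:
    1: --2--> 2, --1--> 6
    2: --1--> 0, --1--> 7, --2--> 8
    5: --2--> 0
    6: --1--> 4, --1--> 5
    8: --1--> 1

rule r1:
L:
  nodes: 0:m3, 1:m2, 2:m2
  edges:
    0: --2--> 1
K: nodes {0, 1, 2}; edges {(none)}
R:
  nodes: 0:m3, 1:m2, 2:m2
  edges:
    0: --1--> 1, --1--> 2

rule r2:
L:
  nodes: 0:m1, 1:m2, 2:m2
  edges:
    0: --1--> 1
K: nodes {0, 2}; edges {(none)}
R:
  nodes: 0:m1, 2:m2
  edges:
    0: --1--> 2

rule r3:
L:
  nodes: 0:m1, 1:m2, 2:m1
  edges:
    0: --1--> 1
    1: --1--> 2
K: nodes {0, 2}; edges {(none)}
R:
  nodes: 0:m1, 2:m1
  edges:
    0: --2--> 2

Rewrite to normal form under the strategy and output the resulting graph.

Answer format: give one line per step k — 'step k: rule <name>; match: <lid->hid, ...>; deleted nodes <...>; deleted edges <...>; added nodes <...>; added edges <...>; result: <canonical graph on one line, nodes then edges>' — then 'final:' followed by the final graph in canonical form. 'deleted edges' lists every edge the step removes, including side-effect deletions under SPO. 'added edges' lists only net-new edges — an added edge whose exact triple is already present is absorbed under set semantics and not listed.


step 1: rule r2; match: 0->1, 1->6, 2->0; deleted nodes 6; deleted edges (1,6,1); (6,4,1); (6,5,1); added nodes (none); added edges (1,0,1); result: nodes: 0:m2, 1:m1, 2:m1, 4:m3, 5:m2, 7:m3, 8:m3 edges: (1,0,1); (1,2,2); (2,0,1); (2,7,1); (2,8,2); (5,0,2); (8,1,1)
step 2: rule r2; match: 0->1, 1->0, 2->5; deleted nodes 0; deleted edges (1,0,1); (2,0,1); (5,0,2); added nodes (none); added edges (1,5,1); result: nodes: 1:m1, 2:m1, 4:m3, 5:m2, 7:m3, 8:m3 edges: (1,2,2); (1,5,1); (2,7,1); (2,8,2); (8,1,1)
final:
nodes: 1:m1, 2:m1, 4:m3, 5:m2, 7:m3, 8:m3
edges: (1,2,2); (1,5,1); (2,7,1); (2,8,2); (8,1,1)


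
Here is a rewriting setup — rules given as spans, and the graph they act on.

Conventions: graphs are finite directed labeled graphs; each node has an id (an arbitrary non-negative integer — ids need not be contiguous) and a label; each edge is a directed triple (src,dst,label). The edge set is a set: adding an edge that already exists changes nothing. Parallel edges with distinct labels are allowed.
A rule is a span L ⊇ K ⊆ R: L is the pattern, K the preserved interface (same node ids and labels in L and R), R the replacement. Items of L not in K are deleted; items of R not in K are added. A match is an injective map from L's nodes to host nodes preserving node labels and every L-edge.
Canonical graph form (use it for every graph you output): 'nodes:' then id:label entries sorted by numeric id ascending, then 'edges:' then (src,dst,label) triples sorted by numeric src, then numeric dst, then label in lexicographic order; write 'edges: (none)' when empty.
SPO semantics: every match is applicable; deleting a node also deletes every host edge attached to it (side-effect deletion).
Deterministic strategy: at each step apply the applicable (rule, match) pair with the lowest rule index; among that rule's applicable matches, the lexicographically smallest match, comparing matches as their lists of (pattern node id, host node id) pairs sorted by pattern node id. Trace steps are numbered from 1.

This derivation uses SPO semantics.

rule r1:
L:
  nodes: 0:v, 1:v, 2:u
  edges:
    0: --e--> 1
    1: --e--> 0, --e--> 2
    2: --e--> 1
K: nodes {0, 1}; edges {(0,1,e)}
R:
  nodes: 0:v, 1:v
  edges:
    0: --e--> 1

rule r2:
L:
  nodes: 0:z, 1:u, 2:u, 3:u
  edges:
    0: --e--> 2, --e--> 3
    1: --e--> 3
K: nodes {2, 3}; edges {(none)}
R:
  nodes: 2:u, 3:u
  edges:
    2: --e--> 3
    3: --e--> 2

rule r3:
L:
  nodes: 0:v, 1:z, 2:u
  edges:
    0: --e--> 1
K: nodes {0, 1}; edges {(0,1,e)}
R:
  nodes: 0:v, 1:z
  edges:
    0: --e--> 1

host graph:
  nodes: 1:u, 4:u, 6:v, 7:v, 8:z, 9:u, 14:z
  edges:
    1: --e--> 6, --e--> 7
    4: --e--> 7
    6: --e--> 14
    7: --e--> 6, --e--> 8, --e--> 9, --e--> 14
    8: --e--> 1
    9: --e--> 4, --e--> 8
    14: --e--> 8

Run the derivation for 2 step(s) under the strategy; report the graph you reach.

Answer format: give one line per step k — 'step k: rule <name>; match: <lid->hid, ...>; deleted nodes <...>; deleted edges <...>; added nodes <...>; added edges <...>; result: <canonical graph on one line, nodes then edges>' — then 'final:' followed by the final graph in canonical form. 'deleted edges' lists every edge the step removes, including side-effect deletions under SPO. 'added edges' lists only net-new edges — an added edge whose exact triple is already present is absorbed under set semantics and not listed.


step 1: rule r3; match: 0->6, 1->14, 2->1; deleted nodes 1; deleted edges (1,6,e); (1,7,e); (8,1,e); added nodes (none); added edges (none); result: nodes: 4:u, 6:v, 7:v, 8:z, 9:u, 14:z edges: (4,7,e); (6,14,e); (7,6,e); (7,8,e); (7,9,e); (7,14,e); (9,4,e); (9,8,e); (14,8,e)
step 2: rule r3; match: 0->6, 1->14, 2->4; deleted nodes 4; deleted edges (4,7,e); (9,4,e); added nodes (none); added edges (none); result: nodes: 6:v, 7:v, 8:z, 9:u, 14:z edges: (6,14,e); (7,6,e); (7,8,e); (7,9,e); (7,14,e); (9,8,e); (14,8,e)
final:
nodes: 6:v, 7:v, 8:z, 9:u, 14:z
edges: (6,14,e); (7,6,e); (7,8,e); (7,9,e); (7,14,e); (9,8,e); (14,8,e)


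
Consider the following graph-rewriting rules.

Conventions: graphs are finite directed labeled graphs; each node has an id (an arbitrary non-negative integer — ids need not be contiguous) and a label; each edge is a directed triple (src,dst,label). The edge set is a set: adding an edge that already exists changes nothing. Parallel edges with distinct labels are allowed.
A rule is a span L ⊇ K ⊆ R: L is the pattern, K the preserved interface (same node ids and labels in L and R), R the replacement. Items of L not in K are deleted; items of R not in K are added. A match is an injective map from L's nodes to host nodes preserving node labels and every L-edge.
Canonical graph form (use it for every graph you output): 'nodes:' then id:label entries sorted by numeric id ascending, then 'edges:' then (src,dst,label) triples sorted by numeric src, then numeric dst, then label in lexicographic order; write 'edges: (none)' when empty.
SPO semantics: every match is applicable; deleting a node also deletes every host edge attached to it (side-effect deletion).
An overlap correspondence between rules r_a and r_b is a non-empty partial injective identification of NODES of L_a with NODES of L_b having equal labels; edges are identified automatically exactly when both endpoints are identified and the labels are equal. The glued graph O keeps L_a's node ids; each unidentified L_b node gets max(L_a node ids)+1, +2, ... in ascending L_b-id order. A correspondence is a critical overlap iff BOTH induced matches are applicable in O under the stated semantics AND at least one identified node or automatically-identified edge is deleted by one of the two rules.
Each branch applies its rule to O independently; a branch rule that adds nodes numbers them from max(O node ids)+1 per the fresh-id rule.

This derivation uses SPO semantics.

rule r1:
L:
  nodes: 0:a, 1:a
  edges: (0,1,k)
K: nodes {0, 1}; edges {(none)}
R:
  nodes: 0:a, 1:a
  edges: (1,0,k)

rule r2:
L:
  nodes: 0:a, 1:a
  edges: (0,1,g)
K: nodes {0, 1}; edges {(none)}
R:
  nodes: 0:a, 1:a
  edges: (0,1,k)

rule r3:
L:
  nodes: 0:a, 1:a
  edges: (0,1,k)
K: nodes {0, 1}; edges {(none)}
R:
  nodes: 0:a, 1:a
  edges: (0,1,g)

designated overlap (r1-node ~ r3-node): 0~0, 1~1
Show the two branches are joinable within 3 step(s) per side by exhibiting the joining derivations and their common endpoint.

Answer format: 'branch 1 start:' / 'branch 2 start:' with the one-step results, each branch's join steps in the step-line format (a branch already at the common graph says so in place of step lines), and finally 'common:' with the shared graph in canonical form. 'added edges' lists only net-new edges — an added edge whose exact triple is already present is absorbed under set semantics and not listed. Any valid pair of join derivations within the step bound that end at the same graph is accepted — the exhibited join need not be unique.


branch 1 start:
nodes: 0:a, 1:a
edges: (1,0,k)
branch 2 start:
nodes: 0:a, 1:a
edges: (0,1,g)
branch 1 step 1: rule r1; match: 0->1, 1->0; deleted nodes (none); deleted edges (1,0,k); added nodes (none); added edges (0,1,k); result: nodes: 0:a, 1:a edges: (0,1,k)
branch 2 step 1: rule r2; match: 0->0, 1->1; deleted nodes (none); deleted edges (0,1,g); added nodes (none); added edges (0,1,k); result: nodes: 0:a, 1:a edges: (0,1,k)
common:
nodes: 0:a, 1:a
edges: (0,1,k)


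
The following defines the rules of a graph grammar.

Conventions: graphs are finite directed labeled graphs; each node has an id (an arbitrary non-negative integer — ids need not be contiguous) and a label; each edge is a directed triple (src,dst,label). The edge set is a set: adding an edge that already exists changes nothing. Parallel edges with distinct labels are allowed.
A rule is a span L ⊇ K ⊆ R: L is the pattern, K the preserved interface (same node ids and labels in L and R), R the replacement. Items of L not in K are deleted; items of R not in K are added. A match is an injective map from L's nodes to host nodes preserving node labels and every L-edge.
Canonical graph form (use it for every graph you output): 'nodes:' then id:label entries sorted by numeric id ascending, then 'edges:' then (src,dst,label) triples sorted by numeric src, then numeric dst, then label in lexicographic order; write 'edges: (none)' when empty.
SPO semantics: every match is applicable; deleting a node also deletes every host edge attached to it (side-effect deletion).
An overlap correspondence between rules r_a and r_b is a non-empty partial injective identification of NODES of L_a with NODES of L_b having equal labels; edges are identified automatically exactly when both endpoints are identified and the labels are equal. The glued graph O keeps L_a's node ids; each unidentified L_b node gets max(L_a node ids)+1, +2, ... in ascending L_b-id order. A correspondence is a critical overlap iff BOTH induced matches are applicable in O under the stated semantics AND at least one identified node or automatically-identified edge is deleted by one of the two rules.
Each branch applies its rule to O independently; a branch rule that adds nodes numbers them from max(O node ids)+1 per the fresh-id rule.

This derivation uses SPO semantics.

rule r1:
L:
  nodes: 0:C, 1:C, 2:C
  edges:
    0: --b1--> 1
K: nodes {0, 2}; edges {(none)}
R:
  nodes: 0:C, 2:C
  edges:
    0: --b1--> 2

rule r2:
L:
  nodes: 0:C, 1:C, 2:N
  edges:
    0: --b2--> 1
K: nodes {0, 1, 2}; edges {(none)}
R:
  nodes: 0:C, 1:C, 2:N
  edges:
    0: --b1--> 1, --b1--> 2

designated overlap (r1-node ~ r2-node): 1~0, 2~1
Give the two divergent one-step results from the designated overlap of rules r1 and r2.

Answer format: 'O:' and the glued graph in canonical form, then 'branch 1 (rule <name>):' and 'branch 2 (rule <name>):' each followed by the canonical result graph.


O:
nodes: 0:C, 1:C, 2:C, 3:N
edges: (0,1,b1); (1,2,b2)
branch 1 (rule r1):
nodes: 0:C, 2:C, 3:N
edges: (0,2,b1)
branch 2 (rule r2):
nodes: 0:C, 1:C, 2:C, 3:N
edges: (0,1,b1); (1,2,b1); (1,3,b1)


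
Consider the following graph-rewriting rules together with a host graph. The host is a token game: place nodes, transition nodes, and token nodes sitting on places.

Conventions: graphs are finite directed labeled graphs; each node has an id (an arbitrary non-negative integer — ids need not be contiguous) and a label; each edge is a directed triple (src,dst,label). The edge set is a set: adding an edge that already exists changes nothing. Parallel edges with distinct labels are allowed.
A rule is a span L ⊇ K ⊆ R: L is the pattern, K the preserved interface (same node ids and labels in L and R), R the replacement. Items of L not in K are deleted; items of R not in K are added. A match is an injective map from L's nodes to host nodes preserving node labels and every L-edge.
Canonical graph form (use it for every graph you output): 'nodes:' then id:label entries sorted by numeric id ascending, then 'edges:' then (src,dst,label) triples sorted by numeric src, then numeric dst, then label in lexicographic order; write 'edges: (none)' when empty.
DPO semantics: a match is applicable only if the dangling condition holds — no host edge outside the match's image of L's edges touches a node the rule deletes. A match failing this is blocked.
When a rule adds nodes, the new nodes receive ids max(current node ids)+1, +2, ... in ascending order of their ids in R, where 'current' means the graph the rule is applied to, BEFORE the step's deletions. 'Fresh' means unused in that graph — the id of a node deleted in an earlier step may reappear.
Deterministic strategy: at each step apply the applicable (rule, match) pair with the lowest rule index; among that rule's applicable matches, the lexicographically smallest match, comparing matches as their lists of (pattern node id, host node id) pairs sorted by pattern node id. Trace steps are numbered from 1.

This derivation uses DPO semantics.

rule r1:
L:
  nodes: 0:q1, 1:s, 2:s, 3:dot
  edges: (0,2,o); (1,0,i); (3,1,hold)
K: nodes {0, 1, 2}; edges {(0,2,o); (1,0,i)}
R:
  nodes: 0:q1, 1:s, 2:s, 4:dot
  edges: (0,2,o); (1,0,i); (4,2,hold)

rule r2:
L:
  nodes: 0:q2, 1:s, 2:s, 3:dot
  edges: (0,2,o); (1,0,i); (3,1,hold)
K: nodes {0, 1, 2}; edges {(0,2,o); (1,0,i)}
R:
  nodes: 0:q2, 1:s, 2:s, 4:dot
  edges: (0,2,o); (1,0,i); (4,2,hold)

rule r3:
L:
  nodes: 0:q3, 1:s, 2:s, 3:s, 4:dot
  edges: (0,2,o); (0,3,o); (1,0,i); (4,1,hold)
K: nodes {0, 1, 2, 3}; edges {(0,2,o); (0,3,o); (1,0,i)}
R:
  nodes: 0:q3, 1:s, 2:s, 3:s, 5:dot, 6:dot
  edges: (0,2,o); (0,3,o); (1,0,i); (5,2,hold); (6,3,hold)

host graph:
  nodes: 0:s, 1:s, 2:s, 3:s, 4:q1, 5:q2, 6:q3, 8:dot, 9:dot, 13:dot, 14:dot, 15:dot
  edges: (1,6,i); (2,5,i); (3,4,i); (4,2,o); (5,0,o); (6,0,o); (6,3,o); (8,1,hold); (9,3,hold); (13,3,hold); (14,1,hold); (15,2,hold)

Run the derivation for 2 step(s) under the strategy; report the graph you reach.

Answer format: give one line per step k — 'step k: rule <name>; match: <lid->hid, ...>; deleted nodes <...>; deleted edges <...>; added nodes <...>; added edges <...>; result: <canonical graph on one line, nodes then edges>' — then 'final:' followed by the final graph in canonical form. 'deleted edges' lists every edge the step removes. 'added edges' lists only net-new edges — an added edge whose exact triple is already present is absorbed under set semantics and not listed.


step 1: rule r1; match: 0->4, 1->3, 2->2, 3->9; deleted nodes 9; deleted edges (9,3,hold); added nodes 16; added edges (16,2,hold); result: nodes: 0:s, 1:s, 2:s, 3:s, 4:q1, 5:q2, 6:q3, 8:dot, 13:dot, 14:dot, 15:dot, 16:dot edges: (1,6,i); (2,5,i); (3,4,i); (4,2,o); (5,0,o); (6,0,o); (6,3,o); (8,1,hold); (13,3,hold); (14,1,hold); (15,2,hold); (16,2,hold)
step 2: rule r1; match: 0->4, 1->3, 2->2, 3->13; deleted nodes 13; deleted edges (13,3,hold); added nodes 17; added edges (17,2,hold); result: nodes: 0:s, 1:s, 2:s, 3:s, 4:q1, 5:q2, 6:q3, 8:dot, 14:dot, 15:dot, 16:dot, 17:dot edges: (1,6,i); (2,5,i); (3,4,i); (4,2,o); (5,0,o); (6,0,o); (6,3,o); (8,1,hold); (14,1,hold); (15,2,hold); (16,2,hold); (17,2,hold)
final:
nodes: 0:s, 1:s, 2:s, 3:s, 4:q1, 5:q2, 6:q3, 8:dot, 14:dot, 15:dot, 16:dot, 17:dot
edges: (1,6,i); (2,5,i); (3,4,i); (4,2,o); (5,0,o); (6,0,o); (6,3,o); (8,1,hold); (14,1,hold); (15,2,hold); (16,2,hold); (17,2,hold)


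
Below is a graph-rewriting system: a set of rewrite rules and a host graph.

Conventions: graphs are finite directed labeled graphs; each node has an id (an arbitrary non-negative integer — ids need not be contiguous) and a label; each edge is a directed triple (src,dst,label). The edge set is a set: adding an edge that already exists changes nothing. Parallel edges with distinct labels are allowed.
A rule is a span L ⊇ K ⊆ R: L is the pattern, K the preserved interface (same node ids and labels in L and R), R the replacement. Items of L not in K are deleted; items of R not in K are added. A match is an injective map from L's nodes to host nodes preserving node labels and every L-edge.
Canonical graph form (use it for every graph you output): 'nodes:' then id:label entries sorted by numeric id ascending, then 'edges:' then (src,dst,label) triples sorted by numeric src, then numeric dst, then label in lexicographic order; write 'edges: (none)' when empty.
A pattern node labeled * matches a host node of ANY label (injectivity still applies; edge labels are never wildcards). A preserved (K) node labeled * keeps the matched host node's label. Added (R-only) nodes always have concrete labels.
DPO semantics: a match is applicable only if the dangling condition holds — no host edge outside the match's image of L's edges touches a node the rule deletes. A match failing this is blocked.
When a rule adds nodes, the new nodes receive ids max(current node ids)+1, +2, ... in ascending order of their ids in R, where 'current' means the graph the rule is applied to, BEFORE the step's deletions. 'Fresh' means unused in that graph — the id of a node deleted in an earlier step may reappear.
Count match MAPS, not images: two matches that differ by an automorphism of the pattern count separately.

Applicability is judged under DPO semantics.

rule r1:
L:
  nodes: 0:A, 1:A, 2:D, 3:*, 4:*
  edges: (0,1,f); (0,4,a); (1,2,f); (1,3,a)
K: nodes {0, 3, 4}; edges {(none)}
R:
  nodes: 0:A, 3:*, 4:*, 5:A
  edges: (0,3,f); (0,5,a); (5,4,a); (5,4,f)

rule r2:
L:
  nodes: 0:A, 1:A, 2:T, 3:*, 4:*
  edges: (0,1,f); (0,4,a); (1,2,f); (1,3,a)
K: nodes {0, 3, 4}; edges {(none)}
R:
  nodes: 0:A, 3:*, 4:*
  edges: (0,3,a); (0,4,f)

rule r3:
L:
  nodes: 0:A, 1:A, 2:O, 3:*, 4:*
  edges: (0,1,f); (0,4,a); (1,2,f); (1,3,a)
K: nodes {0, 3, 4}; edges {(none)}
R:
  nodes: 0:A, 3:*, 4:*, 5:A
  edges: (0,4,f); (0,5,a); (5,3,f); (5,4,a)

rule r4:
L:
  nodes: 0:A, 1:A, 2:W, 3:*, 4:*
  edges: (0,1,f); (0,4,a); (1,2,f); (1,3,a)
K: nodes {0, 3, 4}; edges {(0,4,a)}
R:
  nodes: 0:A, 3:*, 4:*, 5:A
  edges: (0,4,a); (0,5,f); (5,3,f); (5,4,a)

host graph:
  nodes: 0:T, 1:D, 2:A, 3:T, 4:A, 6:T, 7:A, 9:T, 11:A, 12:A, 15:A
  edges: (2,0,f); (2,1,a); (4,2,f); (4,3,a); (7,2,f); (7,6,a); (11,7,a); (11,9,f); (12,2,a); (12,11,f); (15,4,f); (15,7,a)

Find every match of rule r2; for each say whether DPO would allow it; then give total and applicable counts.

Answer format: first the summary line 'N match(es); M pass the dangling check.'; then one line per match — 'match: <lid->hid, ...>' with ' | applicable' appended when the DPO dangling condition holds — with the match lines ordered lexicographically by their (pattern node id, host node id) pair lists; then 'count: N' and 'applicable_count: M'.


3 match(es); 1 pass the dangling check.
match: 0->4, 1->2, 2->0, 3->1, 4->3
match: 0->7, 1->2, 2->0, 3->1, 4->6
match: 0->12, 1->11, 2->9, 3->7, 4->2 | applicable
count: 3
applicable_count: 1


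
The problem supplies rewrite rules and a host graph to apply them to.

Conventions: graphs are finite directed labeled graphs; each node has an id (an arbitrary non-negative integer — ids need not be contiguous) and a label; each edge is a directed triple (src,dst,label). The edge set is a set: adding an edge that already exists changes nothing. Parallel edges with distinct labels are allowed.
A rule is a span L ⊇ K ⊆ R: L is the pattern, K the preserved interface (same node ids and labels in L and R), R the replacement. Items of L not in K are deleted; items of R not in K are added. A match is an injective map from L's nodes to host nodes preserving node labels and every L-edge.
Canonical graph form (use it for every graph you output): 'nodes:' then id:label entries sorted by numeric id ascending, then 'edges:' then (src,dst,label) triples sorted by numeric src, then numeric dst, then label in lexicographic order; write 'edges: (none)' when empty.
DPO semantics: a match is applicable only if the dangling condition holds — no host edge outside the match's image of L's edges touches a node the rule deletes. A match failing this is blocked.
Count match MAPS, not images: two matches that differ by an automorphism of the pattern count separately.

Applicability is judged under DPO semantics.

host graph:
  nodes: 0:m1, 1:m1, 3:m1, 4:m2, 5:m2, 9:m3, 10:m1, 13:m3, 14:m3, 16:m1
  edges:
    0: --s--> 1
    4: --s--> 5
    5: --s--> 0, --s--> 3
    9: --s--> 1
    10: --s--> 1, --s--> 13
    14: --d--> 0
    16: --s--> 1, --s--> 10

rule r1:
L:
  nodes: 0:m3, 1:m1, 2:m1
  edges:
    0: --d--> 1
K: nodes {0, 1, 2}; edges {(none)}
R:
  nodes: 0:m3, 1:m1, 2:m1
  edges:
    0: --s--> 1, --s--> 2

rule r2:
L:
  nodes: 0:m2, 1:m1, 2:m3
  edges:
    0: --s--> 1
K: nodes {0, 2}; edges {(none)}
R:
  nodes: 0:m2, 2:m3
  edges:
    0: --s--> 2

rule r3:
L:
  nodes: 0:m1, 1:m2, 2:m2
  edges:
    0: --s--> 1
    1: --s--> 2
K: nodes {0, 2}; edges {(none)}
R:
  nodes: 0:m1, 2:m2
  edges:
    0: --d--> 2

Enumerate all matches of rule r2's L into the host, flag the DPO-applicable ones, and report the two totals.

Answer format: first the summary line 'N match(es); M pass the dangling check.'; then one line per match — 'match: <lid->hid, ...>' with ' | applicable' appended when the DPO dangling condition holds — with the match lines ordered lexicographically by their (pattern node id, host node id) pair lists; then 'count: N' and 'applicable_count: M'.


6 match(es); 3 pass the dangling check.
match: 0->5, 1->0, 2->9
match: 0->5, 1->0, 2->13
match: 0->5, 1->0, 2->14
match: 0->5, 1->3, 2->9 | applicable
match: 0->5, 1->3, 2->13 | applicable
match: 0->5, 1->3, 2->14 | applicable
count: 6
applicable_count: 3


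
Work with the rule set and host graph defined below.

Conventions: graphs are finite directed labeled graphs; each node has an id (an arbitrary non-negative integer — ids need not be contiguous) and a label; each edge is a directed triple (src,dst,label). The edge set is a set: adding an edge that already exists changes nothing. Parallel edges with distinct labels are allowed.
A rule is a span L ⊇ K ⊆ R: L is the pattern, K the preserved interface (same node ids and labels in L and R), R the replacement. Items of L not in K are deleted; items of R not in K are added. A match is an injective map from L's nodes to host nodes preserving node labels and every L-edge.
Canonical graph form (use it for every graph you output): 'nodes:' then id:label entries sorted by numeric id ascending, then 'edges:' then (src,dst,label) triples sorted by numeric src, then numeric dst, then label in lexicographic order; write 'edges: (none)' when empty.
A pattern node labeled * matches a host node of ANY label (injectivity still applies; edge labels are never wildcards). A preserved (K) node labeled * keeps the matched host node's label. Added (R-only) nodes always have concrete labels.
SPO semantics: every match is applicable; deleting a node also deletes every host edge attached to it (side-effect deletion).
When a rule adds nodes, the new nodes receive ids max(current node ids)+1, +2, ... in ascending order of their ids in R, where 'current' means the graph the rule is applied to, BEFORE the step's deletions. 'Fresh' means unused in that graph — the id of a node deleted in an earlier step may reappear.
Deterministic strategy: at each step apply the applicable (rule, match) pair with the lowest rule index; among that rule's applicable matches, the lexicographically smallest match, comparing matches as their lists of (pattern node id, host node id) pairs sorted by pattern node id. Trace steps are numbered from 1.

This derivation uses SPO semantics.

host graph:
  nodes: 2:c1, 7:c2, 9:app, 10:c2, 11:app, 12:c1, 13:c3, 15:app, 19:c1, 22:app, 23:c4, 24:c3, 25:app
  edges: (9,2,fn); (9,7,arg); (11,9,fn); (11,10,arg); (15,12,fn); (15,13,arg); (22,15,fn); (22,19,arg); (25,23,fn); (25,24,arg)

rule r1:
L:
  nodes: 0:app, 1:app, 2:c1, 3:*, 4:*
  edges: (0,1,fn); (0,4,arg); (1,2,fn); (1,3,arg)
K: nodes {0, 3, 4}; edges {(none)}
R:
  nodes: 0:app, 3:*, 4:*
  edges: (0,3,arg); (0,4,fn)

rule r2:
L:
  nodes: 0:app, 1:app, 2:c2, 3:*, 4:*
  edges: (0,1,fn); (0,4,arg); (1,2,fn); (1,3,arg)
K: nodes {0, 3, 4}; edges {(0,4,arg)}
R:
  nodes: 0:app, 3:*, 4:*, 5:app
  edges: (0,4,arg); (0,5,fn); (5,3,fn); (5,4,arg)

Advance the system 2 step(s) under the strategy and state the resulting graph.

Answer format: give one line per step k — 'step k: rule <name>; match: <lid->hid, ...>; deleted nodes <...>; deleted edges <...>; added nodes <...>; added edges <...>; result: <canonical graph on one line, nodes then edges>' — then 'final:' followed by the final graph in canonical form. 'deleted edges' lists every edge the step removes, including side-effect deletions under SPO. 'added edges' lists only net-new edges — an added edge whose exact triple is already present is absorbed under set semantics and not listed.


step 1: rule r1; match: 0->11, 1->9, 2->2, 3->7, 4->10; deleted nodes 2, 9; deleted edges (9,2,fn); (9,7,arg); (11,9,fn); (11,10,arg); added nodes (none); added edges (11,7,arg); (11,10,fn); result: nodes: 7:c2, 10:c2, 11:app, 12:c1, 13:c3, 15:app, 19:c1, 22:app, 23:c4, 24:c3, 25:app edges: (11,7,arg); (11,10,fn); (15,12,fn); (15,13,arg); (22,15,fn); (22,19,arg); (25,23,fn); (25,24,arg)
step 2: rule r1; match: 0->22, 1->15, 2->12, 3->13, 4->19; deleted nodes 12, 15; deleted edges (15,12,fn); (15,13,arg); (22,15,fn); (22,19,arg); added nodes (none); added edges (22,13,arg); (22,19,fn); result: nodes: 7:c2, 10:c2, 11:app, 13:c3, 19:c1, 22:app, 23:c4, 24:c3, 25:app edges: (11,7,arg); (11,10,fn); (22,13,arg); (22,19,fn); (25,23,fn); (25,24,arg)
final:
nodes: 7:c2, 10:c2, 11:app, 13:c3, 19:c1, 22:app, 23:c4, 24:c3, 25:app
edges: (11,7,arg); (11,10,fn); (22,13,arg); (22,19,fn); (25,23,fn); (25,24,arg)


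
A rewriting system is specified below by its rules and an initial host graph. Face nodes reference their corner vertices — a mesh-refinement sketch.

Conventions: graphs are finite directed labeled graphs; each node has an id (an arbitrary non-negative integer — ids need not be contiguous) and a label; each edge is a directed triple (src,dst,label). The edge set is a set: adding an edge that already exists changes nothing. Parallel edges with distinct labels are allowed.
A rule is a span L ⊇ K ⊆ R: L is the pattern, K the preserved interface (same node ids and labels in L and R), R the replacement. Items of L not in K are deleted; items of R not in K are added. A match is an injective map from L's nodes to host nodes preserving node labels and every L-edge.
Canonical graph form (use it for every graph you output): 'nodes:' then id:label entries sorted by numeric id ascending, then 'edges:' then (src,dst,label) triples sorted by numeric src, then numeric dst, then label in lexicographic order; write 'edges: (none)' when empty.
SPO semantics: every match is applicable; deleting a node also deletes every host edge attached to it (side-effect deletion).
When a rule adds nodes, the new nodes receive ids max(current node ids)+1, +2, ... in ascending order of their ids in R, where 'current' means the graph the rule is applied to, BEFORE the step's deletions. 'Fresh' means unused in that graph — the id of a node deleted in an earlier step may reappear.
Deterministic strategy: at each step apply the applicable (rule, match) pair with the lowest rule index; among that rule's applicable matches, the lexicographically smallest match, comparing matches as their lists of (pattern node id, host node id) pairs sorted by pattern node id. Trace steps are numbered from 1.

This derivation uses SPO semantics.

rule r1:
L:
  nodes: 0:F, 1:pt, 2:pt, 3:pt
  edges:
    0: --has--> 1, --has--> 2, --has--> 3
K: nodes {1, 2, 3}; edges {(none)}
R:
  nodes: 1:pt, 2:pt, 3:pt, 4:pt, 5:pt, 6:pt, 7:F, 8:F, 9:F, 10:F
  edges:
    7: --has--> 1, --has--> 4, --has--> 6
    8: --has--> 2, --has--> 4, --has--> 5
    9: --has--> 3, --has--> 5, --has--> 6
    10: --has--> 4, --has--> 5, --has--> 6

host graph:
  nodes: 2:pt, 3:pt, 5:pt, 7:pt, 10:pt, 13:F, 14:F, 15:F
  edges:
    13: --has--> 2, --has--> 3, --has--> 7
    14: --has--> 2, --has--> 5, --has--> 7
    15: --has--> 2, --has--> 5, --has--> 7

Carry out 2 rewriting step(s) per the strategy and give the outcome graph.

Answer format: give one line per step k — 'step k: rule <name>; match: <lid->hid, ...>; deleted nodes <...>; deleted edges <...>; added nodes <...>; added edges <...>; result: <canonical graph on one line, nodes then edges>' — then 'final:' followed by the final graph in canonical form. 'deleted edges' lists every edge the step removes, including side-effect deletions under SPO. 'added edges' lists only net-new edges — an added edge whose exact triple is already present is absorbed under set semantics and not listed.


step 1: rule r1; match: 0->13, 1->2, 2->3, 3->7; deleted nodes 13; deleted edges (13,2,has); (13,3,has); (13,7,has); added nodes 16, 17, 18, 19, 20, 21, 22; added edges (19,2,has); (19,16,has); (19,18,has); (20,3,has); (20,16,has); (20,17,has); (21,7,has); (21,17,has); (21,18,has); (22,16,has); (22,17,has); (22,18,has); result: nodes: 2:pt, 3:pt, 5:pt, 7:pt, 10:pt, 14:F, 15:F, 16:pt, 17:pt, 18:pt, 19:F, 20:F, 21:F, 22:F edges: (14,2,has); (14,5,has); (14,7,has); (15,2,has); (15,5,has); (15,7,has); (19,2,has); (19,16,has); (19,18,has); (20,3,has); (20,16,has); (20,17,has); (21,7,has); (21,17,has); (21,18,has); (22,16,has); (22,17,has); (22,18,has)
step 2: rule r1; match: 0->14, 1->2, 2->5, 3->7; deleted nodes 14; deleted edges (14,2,has); (14,5,has); (14,7,has); added nodes 23, 24, 25, 26, 27, 28, 29; added edges (26,2,has); (26,23,has); (26,25,has); (27,5,has); (27,23,has); (27,24,has); (28,7,has); (28,24,has); (28,25,has); (29,23,has); (29,24,has); (29,25,has); result: nodes: 2:pt, 3:pt, 5:pt, 7:pt, 10:pt, 15:F, 16:pt, 17:pt, 18:pt, 19:F, 20:F, 21:F, 22:F, 23:pt, 24:pt, 25:pt, 26:F, 27:F, 28:F, 29:F edges: (15,2,has); (15,5,has); (15,7,has); (19,2,has); (19,16,has); (19,18,has); (20,3,has); (20,16,has); (20,17,has); (21,7,has); (21,17,has); (21,18,has); (22,16,has); (22,17,has); (22,18,has); (26,2,has); (26,23,has); (26,25,has); (27,5,has); (27,23,has); (27,24,has); (28,7,has); (28,24,has); (28,25,has); (29,23,has); (29,24,has); (29,25,has)
final:
nodes: 2:pt, 3:pt, 5:pt, 7:pt, 10:pt, 15:F, 16:pt, 17:pt, 18:pt, 19:F, 20:F, 21:F, 22:F, 23:pt, 24:pt, 25:pt, 26:F, 27:F, 28:F, 29:F
edges: (15,2,has); (15,5,has); (15,7,has); (19,2,has); (19,16,has); (19,18,has); (20,3,has); (20,16,has); (20,17,has); (21,7,has); (21,17,has); (21,18,has); (22,16,has); (22,17,has); (22,18,has); (26,2,has); (26,23,has); (26,25,has); (27,5,has); (27,23,has); (27,24,has); (28,7,has); (28,24,has); (28,25,has); (29,23,has); (29,24,has); (29,25,has)


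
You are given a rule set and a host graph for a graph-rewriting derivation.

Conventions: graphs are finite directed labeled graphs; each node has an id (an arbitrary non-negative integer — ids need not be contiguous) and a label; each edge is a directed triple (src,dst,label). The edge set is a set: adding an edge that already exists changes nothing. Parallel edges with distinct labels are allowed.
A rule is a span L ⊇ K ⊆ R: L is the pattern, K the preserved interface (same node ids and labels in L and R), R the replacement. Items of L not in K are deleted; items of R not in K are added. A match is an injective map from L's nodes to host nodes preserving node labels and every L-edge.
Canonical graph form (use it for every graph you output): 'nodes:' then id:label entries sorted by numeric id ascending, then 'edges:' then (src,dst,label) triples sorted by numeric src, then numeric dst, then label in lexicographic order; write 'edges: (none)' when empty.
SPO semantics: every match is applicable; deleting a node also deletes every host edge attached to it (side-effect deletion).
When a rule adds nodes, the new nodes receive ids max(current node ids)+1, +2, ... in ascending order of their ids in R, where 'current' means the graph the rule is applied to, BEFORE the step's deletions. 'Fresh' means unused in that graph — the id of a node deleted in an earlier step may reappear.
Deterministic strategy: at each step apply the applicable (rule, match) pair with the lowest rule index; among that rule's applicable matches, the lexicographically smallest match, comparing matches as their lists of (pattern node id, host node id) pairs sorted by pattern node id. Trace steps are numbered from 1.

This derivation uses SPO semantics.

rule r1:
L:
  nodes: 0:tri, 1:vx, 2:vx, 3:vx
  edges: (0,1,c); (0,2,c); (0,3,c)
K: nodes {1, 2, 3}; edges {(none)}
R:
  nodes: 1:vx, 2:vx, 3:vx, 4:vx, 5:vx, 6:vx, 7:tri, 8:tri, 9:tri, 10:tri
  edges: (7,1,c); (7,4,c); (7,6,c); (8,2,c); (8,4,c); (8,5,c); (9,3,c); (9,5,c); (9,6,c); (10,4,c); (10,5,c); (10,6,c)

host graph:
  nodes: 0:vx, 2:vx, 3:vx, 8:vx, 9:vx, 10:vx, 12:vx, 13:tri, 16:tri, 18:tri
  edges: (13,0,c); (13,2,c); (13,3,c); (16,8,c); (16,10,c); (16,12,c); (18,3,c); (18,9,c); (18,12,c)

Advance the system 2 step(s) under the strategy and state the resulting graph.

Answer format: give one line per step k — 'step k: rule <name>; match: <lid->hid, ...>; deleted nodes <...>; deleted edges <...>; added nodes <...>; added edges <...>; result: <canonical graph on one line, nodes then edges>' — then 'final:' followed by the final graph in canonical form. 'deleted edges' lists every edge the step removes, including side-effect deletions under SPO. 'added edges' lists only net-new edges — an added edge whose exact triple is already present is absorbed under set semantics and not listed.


step 1: rule r1; match: 0->13, 1->0, 2->2, 3->3; deleted nodes 13; deleted edges (13,0,c); (13,2,c); (13,3,c); added nodes 19, 20, 21, 22, 23, 24, 25; added edges (22,0,c); (22,19,c); (22,21,c); (23,2,c); (23,19,c); (23,20,c); (24,3,c); (24,20,c); (24,21,c); (25,19,c); (25,20,c); (25,21,c); result: nodes: 0:vx, 2:vx, 3:vx, 8:vx, 9:vx, 10:vx, 12:vx, 16:tri, 18:tri, 19:vx, 20:vx, 21:vx, 22:tri, 23:tri, 24:tri, 25:tri edges: (16,8,c); (16,10,c); (16,12,c); (18,3,c); (18,9,c); (18,12,c); (22,0,c); (22,19,c); (22,21,c); (23,2,c); (23,19,c); (23,20,c); (24,3,c); (24,20,c); (24,21,c); (25,19,c); (25,20,c); (25,21,c)
step 2: rule r1; match: 0->16, 1->8, 2->10, 3->12; deleted nodes 16; deleted edges (16,8,c); (16,10,c); (16,12,c); added nodes 26, 27, 28, 29, 30, 31, 32; added edges (29,8,c); (29,26,c); (29,28,c); (30,10,c); (30,26,c); (30,27,c); (31,12,c); (31,27,c); (31,28,c); (32,26,c); (32,27,c); (32,28,c); result: nodes: 0:vx, 2:vx, 3:vx, 8:vx, 9:vx, 10:vx, 12:vx, 18:tri, 19:vx, 20:vx, 21:vx, 22:tri, 23:tri, 24:tri, 25:tri, 26:vx, 27:vx, 28:vx, 29:tri, 30:tri, 31:tri, 32:tri edges: (18,3,c); (18,9,c); (18,12,c); (22,0,c); (22,19,c); (22,21,c); (23,2,c); (23,19,c); (23,20,c); (24,3,c); (24,20,c); (24,21,c); (25,19,c); (25,20,c); (25,21,c); (29,8,c); (29,26,c); (29,28,c); (30,10,c); (30,26,c); (30,27,c); (31,12,c); (31,27,c); (31,28,c); (32,26,c); (32,27,c); (32,28,c)
final:
nodes: 0:vx, 2:vx, 3:vx, 8:vx, 9:vx, 10:vx, 12:vx, 18:tri, 19:vx, 20:vx, 21:vx, 22:tri, 23:tri, 24:tri, 25:tri, 26:vx, 27:vx, 28:vx, 29:tri, 30:tri, 31:tri, 32:tri
edges: (18,3,c); (18,9,c); (18,12,c); (22,0,c); (22,19,c); (22,21,c); (23,2,c); (23,19,c); (23,20,c); (24,3,c); (24,20,c); (24,21,c); (25,19,c); (25,20,c); (25,21,c); (29,8,c); (29,26,c); (29,28,c); (30,10,c); (30,26,c); (30,27,c); (31,12,c); (31,27,c); (31,28,c); (32,26,c); (32,27,c); (32,28,c)
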